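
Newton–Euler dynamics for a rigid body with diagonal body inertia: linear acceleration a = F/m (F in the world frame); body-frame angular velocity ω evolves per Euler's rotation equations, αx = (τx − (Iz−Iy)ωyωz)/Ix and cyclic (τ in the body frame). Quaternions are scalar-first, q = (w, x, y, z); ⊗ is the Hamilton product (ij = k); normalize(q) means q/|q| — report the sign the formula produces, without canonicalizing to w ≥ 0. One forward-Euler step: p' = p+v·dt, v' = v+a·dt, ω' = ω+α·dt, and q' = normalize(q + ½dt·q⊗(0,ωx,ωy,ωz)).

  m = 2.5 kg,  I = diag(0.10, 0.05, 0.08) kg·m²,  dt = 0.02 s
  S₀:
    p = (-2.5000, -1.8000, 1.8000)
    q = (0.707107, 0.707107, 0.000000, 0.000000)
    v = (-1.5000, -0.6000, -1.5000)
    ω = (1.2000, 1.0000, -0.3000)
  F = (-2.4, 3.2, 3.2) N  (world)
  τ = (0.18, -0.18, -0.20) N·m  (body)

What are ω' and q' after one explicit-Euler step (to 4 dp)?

ω×(Iω) gyroscopic = (-0.0090, -0.0072, -0.0600)
α = I⁻¹(τ − ω×Iω) = (1.8900, -3.4560, -1.7500)
ω' = ω + α·dt = (1.2378, 0.9309, -0.3350)
q⊗(0,ω) = (-0.8485284, 0.8485284, 0.9192391, 0.4949749)
q + ½dt·q⊗(0,ω), renormalized = (0.6985, 0.7155, 0.0092, 0.0049)

ω' = (1.2378, 0.9309, -0.3350)
q' = (0.6985, 0.7155, 0.0092, 0.0049)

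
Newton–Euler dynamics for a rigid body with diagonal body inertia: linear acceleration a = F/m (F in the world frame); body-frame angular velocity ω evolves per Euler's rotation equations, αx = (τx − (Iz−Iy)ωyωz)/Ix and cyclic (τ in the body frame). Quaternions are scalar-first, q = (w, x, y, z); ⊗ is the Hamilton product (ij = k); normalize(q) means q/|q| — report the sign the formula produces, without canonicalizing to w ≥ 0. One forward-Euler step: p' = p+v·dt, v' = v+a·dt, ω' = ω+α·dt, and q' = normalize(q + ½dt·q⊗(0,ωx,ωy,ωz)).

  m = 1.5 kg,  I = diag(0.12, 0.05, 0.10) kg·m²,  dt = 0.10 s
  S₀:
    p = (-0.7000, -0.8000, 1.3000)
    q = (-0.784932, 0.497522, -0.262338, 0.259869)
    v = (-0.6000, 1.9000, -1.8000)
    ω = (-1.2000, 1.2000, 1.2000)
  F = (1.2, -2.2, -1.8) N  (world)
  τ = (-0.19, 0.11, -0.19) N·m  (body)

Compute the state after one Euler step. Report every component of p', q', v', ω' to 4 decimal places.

p' = (-0.7600, -0.6100, 1.1200)
q' = (-0.7509, 0.5105, -0.3530, 0.2257)
v' = (-0.5200, 1.7533, -1.9200)
ω' = (-1.4183, 1.4776, 0.9092)

a = F/m = (0.8000, -1.4667, -1.2000)
p' = p + v·dt = (-0.7600, -0.6100, 1.1200)
v' = v + a·dt = (-0.5200, 1.7533, -1.9200)
angular accel α = (-2.1833, 2.7760, -2.9080)
ω' = ω + α·dt = (-1.4183, 1.4776, 0.9092)
Hamilton product q⊗(0,ω) = (0.5999892, 0.3152700, -1.8507876, -0.6596976)
q + ½dt·q⊗(0,ω), renormalized = (-0.7509, 0.5105, -0.3530, 0.2257)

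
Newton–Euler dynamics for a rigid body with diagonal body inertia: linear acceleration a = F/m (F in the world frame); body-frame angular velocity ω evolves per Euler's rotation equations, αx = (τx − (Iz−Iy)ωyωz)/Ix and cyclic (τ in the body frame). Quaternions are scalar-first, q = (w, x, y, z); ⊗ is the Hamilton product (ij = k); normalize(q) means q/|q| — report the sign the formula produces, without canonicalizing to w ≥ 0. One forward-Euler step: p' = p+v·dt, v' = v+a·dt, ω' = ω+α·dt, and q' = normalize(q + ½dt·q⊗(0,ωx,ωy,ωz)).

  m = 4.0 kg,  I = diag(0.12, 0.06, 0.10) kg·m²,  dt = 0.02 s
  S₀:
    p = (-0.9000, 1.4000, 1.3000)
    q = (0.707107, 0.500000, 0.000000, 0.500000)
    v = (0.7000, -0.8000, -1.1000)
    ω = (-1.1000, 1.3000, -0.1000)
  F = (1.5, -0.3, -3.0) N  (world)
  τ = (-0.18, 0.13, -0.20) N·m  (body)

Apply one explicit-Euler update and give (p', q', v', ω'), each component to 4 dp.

p' = (-0.8860, 1.3840, 1.2780)
q' = (0.7130, 0.4857, 0.0042, 0.5057)
v' = (0.7075, -0.8015, -1.1150)
ω' = (-1.1291, 1.3426, -0.1572)

(τ − ω×Iω)/I = (-1.4567, 2.1300, -2.8580)
ω + α·dt = (-1.1291, 1.3426, -0.1572)
2q̇ = q⊗(0,ω) = (0.6000000, -1.4278177, 0.4192391, 0.5792893)
q' = normalize(q + ½dt·q⊗(0,ω)) = (0.7130, 0.4857, 0.0042, 0.5057)
a = F/m = (0.3750, -0.0750, -0.7500)
p' = p + v·dt = (-0.8860, 1.3840, 1.2780)
new velocity v' = (0.7075, -0.8015, -1.1150)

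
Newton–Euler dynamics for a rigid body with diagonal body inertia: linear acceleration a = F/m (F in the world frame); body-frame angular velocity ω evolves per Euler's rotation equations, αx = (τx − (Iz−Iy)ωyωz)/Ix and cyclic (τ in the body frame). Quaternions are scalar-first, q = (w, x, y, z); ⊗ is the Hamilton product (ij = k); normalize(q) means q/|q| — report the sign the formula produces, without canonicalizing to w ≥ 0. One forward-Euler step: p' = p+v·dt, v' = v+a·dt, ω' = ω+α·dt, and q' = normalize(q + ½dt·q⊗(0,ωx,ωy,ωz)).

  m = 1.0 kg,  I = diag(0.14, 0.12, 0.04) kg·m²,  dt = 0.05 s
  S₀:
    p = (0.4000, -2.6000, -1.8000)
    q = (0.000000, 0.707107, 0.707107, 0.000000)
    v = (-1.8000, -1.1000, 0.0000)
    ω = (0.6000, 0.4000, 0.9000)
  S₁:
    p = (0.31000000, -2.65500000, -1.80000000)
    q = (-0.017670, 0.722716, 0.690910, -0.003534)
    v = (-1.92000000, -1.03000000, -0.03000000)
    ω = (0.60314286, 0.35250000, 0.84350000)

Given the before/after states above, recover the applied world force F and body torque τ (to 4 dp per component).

F = (-2.4000, 1.4000, -0.6000)
τ = (-0.0200, -0.0600, -0.0500)

v₁ − v₀ = (-0.12000000, 0.07000000, -0.03000000)
m·(v₁−v₀)/dt = (-2.4000, 1.4000, -0.6000)
Δω = ω₁−ω₀ = (0.00314286, -0.04750000, -0.05650000)
precession coupling = (-0.0288, 0.0540, -0.0048)
τ = I·(Δω/dt) + ω₀×(Iω₀) = (-0.0200, -0.0600, -0.0500)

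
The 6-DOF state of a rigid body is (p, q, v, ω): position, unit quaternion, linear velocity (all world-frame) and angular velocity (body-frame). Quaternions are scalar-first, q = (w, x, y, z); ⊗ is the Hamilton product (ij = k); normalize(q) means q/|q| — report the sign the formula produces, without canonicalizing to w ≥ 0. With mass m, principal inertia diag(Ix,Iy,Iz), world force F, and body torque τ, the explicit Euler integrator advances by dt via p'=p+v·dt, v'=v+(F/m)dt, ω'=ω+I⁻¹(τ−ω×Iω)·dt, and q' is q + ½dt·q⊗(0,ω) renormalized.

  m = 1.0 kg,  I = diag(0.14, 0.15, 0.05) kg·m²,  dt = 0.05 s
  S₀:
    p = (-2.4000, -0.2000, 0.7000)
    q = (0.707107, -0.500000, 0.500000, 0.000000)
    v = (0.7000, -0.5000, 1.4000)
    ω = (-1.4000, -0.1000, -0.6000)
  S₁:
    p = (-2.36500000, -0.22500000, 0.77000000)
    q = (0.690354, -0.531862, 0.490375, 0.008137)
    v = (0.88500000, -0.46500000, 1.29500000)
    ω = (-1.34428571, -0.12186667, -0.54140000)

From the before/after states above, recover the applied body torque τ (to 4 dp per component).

τ = (0.1500, 0.0100, 0.0600)

Δω = ω₁−ω₀ = (0.05571429, -0.02186667, 0.05860000)
applied torque τ = (0.1500, 0.0100, 0.0600)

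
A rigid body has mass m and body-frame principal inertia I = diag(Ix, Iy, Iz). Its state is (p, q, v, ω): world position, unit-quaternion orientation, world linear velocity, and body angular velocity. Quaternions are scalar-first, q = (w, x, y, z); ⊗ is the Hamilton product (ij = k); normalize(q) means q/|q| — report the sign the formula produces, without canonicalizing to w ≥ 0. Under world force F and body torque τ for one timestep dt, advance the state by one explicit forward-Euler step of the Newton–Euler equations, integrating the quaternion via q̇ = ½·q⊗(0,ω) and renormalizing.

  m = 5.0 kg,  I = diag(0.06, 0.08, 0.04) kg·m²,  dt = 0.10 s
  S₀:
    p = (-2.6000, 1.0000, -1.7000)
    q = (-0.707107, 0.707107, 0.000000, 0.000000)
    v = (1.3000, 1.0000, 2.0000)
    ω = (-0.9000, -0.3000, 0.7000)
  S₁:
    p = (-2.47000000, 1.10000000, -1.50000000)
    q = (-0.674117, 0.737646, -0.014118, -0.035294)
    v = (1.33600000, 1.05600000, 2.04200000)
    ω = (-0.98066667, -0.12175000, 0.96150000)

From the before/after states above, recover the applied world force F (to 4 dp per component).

velocity change Δv = (0.03600000, 0.05600000, 0.04200000)
applied force F = (1.8000, 2.8000, 2.1000)

F = (1.8000, 2.8000, 2.1000)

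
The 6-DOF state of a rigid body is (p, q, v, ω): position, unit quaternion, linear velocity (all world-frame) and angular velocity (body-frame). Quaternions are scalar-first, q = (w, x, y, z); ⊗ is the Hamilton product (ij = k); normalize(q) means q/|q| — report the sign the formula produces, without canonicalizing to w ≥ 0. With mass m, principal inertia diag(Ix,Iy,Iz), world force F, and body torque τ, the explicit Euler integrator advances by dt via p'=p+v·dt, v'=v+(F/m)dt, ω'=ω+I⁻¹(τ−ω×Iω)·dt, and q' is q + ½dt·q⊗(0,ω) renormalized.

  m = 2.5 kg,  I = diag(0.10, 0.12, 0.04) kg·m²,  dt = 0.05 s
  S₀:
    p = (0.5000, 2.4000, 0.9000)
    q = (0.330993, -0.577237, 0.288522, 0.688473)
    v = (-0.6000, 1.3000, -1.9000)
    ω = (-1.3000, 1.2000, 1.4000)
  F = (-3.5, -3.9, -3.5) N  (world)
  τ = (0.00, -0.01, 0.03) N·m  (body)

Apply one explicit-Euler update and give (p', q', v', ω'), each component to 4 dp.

p' = (0.4700, 2.4650, 0.8050)
q' = (0.2790, -0.5976, 0.2958, 0.6910)
v' = (-0.6700, 1.2220, -1.9700)
ω' = (-1.2328, 1.2413, 1.4765)

angular accel α = (1.3440, 0.8267, 1.5300)
ω + α·dt = (-1.2328, 1.2413, 1.4765)
q⊗(0,ω) = (-2.0604967, -0.8525277, 0.3103085, 0.1457844)
q + ½dt·q⊗(0,ω), renormalized = (0.2790, -0.5976, 0.2958, 0.6910)
linear accel F/m = (-1.4000, -1.5600, -1.4000)
p + v·dt = (0.4700, 2.4650, 0.8050)
new velocity v' = (-0.6700, 1.2220, -1.9700)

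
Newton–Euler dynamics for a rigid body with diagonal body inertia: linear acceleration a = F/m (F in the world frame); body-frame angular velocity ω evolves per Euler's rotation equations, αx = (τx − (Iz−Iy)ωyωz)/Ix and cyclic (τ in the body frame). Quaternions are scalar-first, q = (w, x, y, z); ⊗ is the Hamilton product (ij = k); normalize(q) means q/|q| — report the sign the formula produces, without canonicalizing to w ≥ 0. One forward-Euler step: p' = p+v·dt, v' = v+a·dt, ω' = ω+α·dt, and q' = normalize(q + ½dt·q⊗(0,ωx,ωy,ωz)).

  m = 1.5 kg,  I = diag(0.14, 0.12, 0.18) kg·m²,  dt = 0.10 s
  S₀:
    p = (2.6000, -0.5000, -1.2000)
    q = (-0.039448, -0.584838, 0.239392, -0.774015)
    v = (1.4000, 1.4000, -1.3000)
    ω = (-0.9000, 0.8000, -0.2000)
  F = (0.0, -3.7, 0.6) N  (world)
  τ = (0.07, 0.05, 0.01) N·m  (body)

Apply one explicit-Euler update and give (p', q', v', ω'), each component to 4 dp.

p' = (2.7400, -0.3600, -1.3300)
q' = (-0.0829, -0.5535, 0.2663, -0.7848)
v' = (1.4000, 1.1533, -1.2600)
ω' = (-0.8431, 0.8477, -0.2024)

p + v·dt = (2.7400, -0.3600, -1.3300)
new velocity v' = (1.4000, 1.1533, -1.2600)
ω×(Iω) gyroscopic = (-0.0096, -0.0072, 0.0144)
α = I⁻¹(τ − ω×Iω) = (0.5686, 0.4767, -0.0244)
ω + α·dt = (-0.8431, 0.8477, -0.2024)
q⊗(0,ω) = (-0.8726708, 0.6068368, 0.5480875, -0.2445280)
updated quaternion q' = (-0.0829, -0.5535, 0.2663, -0.7848)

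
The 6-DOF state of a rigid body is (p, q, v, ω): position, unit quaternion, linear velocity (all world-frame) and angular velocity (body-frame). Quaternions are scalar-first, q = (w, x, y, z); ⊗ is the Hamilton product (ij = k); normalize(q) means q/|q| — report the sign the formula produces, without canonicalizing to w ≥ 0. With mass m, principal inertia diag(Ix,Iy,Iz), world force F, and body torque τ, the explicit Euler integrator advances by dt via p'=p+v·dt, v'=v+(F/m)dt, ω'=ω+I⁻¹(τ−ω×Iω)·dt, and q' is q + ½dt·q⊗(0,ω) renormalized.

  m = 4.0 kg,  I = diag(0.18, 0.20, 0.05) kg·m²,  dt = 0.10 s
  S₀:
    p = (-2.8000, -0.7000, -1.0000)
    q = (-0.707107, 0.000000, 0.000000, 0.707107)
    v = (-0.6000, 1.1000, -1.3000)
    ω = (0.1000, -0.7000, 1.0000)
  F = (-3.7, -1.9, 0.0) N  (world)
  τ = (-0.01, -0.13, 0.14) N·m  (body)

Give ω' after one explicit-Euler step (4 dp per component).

ω' = (0.0361, -0.7715, 1.2828)

gyro term ω×Iω = (0.1050, 0.0130, -0.0014)
angular accel α = (-0.6389, -0.7150, 2.8280)
ω + α·dt = (0.0361, -0.7715, 1.2828)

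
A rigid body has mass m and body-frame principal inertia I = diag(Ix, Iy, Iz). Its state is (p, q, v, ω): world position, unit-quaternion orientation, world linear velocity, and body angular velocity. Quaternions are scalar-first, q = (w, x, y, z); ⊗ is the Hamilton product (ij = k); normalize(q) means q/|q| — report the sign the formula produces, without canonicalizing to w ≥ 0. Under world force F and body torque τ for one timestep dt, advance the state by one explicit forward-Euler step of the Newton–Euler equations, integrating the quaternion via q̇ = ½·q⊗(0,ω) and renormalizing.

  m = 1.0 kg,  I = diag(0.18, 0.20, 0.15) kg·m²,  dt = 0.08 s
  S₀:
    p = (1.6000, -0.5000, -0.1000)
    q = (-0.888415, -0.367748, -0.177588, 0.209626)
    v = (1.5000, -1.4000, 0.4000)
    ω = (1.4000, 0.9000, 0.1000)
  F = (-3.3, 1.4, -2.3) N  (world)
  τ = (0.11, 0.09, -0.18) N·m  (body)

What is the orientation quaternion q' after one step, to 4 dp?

q' = (-0.8604, -0.4248, -0.1959, 0.2023)

q⊗(0,ω) = (0.6537138, -1.4502032, -0.4693223, -0.1711915)
q' = normalize(q + ½dt·q⊗(0,ω)) = (-0.8604, -0.4248, -0.1959, 0.2023)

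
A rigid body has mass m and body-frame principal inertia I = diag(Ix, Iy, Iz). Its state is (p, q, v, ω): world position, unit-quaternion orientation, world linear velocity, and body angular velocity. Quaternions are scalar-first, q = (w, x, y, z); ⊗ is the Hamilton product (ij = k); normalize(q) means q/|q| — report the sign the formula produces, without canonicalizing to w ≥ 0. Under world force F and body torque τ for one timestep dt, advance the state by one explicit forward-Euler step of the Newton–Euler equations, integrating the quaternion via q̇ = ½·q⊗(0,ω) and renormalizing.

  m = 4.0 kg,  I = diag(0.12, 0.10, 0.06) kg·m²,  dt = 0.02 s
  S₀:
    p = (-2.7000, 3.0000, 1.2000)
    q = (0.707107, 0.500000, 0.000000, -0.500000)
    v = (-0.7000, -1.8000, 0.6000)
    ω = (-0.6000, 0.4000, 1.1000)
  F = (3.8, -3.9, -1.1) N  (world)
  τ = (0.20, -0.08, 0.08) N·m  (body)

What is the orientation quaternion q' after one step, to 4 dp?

2q̇ = q⊗(0,ω) = (0.8500000, -0.2242642, 0.0328428, 0.9778177)
q' = normalize(q + ½dt·q⊗(0,ω)) = (0.7155, 0.4977, 0.0003, -0.4902)

q' = (0.7155, 0.4977, 0.0003, -0.4902)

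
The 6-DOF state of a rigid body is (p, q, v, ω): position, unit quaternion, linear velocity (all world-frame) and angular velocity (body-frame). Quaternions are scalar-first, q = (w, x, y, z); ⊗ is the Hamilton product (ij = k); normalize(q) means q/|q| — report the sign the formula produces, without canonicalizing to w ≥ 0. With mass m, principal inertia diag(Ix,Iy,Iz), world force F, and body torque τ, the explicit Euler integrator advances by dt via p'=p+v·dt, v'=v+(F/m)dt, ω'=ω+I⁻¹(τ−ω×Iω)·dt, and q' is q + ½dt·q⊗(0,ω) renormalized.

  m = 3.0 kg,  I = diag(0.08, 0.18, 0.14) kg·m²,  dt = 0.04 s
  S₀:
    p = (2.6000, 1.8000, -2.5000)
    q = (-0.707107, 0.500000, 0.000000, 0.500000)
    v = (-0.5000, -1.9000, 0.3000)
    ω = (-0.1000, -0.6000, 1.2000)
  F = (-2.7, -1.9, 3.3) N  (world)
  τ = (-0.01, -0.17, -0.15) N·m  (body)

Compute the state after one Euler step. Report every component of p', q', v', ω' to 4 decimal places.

new position p' = (2.5800, 1.7240, -2.4880)
v' = v + a·dt = (-0.5360, -1.9253, 0.3440)
(τ − ω×Iω)/I = (-0.4850, -0.9844, -1.1143)
ω' = ω + α·dt = (-0.1194, -0.6394, 1.1554)
2q̇ = q⊗(0,ω) = (-0.5500000, 0.3707107, -0.2257358, -1.1485284)
q + ½dt·q⊗(0,ω), renormalized = (-0.7178, 0.5072, -0.0045, 0.4769)

p' = (2.5800, 1.7240, -2.4880)
q' = (-0.7178, 0.5072, -0.0045, 0.4769)
v' = (-0.5360, -1.9253, 0.3440)
ω' = (-0.1194, -0.6394, 1.1554)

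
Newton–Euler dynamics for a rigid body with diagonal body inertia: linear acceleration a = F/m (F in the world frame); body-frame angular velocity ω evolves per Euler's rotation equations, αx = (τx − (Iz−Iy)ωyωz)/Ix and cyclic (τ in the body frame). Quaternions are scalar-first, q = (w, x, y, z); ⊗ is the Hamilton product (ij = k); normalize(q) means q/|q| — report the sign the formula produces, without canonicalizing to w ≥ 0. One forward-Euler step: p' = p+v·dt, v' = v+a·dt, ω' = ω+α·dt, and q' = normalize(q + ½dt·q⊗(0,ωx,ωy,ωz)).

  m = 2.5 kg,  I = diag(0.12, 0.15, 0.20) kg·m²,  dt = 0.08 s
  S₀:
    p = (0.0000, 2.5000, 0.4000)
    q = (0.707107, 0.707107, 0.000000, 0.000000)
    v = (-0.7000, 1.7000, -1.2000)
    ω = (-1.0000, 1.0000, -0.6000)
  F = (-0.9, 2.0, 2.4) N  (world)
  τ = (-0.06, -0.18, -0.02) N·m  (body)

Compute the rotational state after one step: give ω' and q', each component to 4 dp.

precession coupling ω×(Iω) = (-0.0300, -0.0480, -0.0300)
α = I⁻¹(τ − ω×Iω) = (-0.2500, -0.8800, 0.0500)
ω' = ω + α·dt = (-1.0200, 0.9296, -0.5960)
Hamilton product q⊗(0,ω) = (0.7071070, -0.7071070, 1.1313712, 0.2828428)
updated quaternion q' = (0.7340, 0.6775, 0.0452, 0.0113)

ω' = (-1.0200, 0.9296, -0.5960)
q' = (0.7340, 0.6775, 0.0452, 0.0113)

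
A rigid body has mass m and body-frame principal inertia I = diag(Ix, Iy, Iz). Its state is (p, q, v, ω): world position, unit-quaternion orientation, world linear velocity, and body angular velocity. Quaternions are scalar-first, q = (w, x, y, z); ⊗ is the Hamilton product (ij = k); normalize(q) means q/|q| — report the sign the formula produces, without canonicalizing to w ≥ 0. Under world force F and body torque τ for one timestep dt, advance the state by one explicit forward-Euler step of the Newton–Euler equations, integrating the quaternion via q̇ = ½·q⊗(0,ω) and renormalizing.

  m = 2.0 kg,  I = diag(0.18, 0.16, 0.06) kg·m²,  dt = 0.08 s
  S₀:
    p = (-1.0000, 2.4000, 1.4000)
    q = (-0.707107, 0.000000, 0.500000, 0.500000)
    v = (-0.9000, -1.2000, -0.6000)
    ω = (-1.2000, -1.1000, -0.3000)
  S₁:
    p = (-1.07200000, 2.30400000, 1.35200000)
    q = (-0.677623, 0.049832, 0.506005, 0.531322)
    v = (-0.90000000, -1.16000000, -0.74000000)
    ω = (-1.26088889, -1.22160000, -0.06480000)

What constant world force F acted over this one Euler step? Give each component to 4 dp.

F = (0.0000, 1.0000, -3.5000)

v₁ − v₀ = (0.00000000, 0.04000000, -0.14000000)
m·(v₁−v₀)/dt = (0.0000, 1.0000, -3.5000)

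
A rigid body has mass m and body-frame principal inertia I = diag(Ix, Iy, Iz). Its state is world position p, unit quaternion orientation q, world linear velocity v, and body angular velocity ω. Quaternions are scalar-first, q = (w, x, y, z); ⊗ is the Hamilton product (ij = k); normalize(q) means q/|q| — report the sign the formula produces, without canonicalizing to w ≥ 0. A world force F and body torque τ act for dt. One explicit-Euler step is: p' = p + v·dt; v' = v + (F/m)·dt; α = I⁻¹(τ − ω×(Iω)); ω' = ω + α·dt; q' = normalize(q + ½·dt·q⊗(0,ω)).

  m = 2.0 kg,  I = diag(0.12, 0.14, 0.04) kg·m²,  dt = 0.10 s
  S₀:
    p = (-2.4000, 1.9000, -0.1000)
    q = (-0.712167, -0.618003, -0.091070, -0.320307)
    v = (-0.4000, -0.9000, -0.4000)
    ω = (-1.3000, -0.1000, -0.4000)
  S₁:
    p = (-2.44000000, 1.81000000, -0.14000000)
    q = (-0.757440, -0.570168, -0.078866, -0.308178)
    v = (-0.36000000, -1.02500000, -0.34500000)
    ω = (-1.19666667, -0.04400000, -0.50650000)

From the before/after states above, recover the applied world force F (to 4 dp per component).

F = (0.8000, -2.5000, 1.1000)

velocity change Δv = (0.04000000, -0.12500000, 0.05500000)
applied force F = (0.8000, -2.5000, 1.1000)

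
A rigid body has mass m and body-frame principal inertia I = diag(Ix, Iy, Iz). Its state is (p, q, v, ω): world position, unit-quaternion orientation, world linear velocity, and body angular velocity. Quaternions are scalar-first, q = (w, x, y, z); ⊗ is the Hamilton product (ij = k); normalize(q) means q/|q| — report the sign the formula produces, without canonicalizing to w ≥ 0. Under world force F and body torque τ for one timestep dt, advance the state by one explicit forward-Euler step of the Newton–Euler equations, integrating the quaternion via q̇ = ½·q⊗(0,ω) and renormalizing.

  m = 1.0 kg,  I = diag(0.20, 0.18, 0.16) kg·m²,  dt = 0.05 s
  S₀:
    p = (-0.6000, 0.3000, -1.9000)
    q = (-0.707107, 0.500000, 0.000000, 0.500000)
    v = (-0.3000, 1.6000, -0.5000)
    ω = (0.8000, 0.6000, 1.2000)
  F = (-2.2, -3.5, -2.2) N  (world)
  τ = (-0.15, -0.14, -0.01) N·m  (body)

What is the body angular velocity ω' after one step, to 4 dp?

(τ − ω×Iω)/I = (-0.6780, -0.9911, -0.0025)
new body rate ω' = (0.7661, 0.5504, 1.1999)

ω' = (0.7661, 0.5504, 1.1999)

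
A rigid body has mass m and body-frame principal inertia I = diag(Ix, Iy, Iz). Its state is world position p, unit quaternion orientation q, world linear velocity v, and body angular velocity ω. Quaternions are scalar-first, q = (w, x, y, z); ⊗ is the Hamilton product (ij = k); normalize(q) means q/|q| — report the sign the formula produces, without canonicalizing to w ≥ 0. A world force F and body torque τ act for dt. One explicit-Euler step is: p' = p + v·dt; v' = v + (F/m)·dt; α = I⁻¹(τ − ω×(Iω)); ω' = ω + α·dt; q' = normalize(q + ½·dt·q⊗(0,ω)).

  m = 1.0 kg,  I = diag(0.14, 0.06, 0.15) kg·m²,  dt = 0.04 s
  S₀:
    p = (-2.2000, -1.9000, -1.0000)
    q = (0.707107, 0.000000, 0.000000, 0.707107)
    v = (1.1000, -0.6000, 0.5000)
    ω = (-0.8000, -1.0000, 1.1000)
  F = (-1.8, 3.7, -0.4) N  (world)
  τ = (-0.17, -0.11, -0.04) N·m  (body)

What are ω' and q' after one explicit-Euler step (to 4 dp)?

ω' = (-0.8203, -1.0792, 1.1064)
q' = (0.6912, 0.0028, -0.0254, 0.7223)

ω×(Iω) gyroscopic = (-0.0990, 0.0088, -0.0640)
α = I⁻¹(τ − ω×Iω) = (-0.5071, -1.9800, 0.1600)
ω + α·dt = (-0.8203, -1.0792, 1.1064)
2q̇ = q⊗(0,ω) = (-0.7778177, 0.1414214, -1.2727926, 0.7778177)
q + ½dt·q⊗(0,ω), renormalized = (0.6912, 0.0028, -0.0254, 0.7223)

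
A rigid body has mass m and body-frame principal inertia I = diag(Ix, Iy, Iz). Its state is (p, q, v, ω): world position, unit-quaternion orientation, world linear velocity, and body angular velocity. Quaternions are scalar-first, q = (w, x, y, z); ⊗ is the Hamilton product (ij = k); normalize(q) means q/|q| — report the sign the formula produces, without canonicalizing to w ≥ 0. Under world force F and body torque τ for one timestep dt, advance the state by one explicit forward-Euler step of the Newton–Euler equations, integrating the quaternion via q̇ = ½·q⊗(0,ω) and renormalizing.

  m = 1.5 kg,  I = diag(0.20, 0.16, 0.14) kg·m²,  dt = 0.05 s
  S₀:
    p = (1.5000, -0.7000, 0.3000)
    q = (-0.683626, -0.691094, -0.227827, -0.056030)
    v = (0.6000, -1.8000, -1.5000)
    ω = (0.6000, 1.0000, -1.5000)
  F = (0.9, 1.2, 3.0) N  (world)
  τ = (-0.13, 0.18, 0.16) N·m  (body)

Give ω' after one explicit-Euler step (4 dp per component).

ω' = (0.5600, 1.0731, -1.4343)

angular accel α = (-0.8000, 1.4625, 1.3143)
new body rate ω' = (0.5600, 1.0731, -1.4343)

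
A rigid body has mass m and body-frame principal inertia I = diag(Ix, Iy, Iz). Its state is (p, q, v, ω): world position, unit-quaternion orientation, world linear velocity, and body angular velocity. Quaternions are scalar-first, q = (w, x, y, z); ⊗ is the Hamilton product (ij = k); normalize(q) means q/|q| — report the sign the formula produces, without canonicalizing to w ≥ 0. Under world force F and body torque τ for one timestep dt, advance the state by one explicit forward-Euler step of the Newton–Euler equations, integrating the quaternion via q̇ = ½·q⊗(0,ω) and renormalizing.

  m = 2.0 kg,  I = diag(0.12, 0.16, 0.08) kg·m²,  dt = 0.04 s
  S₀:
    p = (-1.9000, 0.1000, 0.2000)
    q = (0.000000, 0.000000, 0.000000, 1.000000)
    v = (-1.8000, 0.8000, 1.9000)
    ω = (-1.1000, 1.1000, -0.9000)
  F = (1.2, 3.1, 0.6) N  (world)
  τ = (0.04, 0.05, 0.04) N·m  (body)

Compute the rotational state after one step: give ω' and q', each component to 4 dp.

ω×(Iω) gyroscopic = (0.0792, 0.0396, -0.0484)
(τ − ω×Iω)/I = (-0.3267, 0.0650, 1.1050)
ω + α·dt = (-1.1131, 1.1026, -0.8558)
q⊗(0,ω) = (0.9000000, -1.1000000, -1.1000000, 0.0000000)
q' = normalize(q + ½dt·q⊗(0,ω)) = (0.0180, -0.0220, -0.0220, 0.9994)

ω' = (-1.1131, 1.1026, -0.8558)
q' = (0.0180, -0.0220, -0.0220, 0.9994)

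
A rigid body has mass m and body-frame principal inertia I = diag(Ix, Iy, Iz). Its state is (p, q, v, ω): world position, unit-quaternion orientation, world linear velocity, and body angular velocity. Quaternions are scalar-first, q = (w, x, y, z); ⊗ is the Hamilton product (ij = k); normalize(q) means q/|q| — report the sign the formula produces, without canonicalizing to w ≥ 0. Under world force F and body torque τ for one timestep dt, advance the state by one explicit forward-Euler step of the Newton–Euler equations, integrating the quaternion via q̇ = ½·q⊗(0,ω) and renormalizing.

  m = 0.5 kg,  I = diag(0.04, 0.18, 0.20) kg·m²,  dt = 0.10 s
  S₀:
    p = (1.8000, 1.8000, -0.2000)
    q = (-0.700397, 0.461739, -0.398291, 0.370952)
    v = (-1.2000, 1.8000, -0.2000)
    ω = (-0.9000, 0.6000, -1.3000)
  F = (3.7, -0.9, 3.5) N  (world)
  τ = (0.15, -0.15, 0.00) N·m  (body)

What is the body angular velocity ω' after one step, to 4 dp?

ω' = (-0.4860, 0.6207, -1.2622)

(τ − ω×Iω)/I = (4.1400, 0.2067, 0.3780)
ω + α·dt = (-0.4860, 0.6207, -1.2622)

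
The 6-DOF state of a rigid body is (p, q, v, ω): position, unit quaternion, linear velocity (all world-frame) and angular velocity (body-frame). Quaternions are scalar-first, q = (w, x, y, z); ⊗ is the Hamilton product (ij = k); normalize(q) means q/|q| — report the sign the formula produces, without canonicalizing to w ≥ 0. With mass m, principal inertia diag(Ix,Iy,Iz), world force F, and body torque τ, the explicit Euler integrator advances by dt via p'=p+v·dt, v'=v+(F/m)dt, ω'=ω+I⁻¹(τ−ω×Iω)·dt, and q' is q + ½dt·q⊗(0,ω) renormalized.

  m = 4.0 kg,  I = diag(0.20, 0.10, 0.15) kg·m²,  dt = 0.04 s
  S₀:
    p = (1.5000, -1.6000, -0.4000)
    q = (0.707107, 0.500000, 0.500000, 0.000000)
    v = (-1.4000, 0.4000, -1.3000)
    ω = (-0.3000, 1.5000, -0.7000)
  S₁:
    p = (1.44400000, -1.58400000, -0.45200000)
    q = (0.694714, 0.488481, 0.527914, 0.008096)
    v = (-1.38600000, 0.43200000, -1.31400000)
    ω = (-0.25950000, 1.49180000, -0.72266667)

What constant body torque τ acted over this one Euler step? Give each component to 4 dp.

ω₁ − ω₀ = (0.04050000, -0.00820000, -0.02266667)
gyro term ω₀×Iω₀ = (-0.0525, 0.0105, 0.0450)
I·α + gyro = (0.1500, -0.0100, -0.0400)

τ = (0.1500, -0.0100, -0.0400)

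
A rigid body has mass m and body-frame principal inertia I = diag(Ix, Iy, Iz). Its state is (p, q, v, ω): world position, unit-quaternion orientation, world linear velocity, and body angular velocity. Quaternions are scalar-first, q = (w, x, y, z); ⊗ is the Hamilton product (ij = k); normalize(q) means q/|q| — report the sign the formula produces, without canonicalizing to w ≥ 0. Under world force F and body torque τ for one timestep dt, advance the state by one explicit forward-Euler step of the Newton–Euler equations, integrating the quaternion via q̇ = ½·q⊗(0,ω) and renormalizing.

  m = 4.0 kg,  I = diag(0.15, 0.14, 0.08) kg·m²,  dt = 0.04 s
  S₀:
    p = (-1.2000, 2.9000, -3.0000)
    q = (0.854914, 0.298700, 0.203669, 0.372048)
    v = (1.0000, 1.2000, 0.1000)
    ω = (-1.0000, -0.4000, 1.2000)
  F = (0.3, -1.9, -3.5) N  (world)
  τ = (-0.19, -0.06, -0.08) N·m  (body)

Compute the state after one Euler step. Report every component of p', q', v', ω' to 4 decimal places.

p' = (-1.1600, 2.9480, -2.9960)
q' = (0.8531, 0.2893, 0.1821, 0.3940)
v' = (1.0030, 1.1810, 0.0650)
ω' = (-1.0583, -0.3931, 1.1620)

ω×(Iω) gyroscopic = (0.0288, -0.0840, -0.0040)
α = I⁻¹(τ − ω×Iω) = (-1.4587, 0.1714, -0.9500)
new body rate ω' = (-1.0583, -0.3931, 1.1620)
2q̇ = q⊗(0,ω) = (-0.0662900, -0.4616920, -1.0724536, 1.1100858)
q + ½dt·q⊗(0,ω), renormalized = (0.8531, 0.2893, 0.1821, 0.3940)
a = (0.0750, -0.4750, -0.8750)
p' = p + v·dt = (-1.1600, 2.9480, -2.9960)
new velocity v' = (1.0030, 1.1810, 0.0650)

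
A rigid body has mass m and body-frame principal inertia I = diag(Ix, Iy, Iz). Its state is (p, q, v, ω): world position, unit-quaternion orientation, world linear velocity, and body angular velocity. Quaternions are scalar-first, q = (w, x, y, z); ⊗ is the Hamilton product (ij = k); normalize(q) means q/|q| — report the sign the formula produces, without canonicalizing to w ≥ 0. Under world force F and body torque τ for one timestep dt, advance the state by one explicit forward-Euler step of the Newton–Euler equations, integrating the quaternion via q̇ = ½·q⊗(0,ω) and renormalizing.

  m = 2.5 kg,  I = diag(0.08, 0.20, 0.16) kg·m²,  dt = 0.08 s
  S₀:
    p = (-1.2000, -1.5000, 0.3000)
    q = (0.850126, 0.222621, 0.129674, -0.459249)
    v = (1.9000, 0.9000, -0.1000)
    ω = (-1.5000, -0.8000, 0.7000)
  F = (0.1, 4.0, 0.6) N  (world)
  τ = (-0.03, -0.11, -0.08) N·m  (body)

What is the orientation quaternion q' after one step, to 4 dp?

2q̇ = q⊗(0,ω) = (0.7591450, -1.5518164, -0.1470620, 0.6115024)
q' = normalize(q + ½dt·q⊗(0,ω)) = (0.8781, 0.1601, 0.1235, -0.4336)

q' = (0.8781, 0.1601, 0.1235, -0.4336)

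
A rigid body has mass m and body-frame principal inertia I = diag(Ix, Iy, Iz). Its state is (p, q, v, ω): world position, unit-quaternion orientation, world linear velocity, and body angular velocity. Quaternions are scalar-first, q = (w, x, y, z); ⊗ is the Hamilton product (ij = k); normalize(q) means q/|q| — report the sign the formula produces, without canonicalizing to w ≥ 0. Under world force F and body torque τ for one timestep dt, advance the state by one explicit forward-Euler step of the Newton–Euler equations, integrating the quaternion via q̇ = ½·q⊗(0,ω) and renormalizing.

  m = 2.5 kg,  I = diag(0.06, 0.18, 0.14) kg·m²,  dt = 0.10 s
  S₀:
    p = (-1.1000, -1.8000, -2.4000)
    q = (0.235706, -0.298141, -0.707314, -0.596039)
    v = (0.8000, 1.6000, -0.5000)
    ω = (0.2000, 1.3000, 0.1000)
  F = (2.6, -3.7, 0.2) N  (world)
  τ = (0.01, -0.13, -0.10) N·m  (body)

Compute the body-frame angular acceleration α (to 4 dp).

precession coupling ω×(Iω) = (-0.0052, -0.0016, 0.0312)
α = I⁻¹(τ − ω×Iω) = (0.2533, -0.7133, -0.9371)

α = (0.2533, -0.7133, -0.9371)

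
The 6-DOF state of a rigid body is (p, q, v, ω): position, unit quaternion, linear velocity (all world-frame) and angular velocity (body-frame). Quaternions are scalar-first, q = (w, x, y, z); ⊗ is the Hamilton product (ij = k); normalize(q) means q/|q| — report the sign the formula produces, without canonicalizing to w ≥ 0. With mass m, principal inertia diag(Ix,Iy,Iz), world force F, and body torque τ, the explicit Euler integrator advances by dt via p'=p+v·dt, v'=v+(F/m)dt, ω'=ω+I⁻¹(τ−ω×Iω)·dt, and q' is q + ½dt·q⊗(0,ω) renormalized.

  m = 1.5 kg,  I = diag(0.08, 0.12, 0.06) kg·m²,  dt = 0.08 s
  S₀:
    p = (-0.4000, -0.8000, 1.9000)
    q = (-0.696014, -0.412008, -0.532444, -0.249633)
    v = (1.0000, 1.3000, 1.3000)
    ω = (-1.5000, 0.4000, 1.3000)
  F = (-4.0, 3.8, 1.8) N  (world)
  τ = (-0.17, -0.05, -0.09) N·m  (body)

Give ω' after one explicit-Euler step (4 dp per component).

ω×(Iω) gyroscopic = (-0.0312, -0.0390, -0.0240)
angular accel α = (-1.7350, -0.0917, -1.1000)
ω + α·dt = (-1.6388, 0.3927, 1.2120)

ω' = (-1.6388, 0.3927, 1.2120)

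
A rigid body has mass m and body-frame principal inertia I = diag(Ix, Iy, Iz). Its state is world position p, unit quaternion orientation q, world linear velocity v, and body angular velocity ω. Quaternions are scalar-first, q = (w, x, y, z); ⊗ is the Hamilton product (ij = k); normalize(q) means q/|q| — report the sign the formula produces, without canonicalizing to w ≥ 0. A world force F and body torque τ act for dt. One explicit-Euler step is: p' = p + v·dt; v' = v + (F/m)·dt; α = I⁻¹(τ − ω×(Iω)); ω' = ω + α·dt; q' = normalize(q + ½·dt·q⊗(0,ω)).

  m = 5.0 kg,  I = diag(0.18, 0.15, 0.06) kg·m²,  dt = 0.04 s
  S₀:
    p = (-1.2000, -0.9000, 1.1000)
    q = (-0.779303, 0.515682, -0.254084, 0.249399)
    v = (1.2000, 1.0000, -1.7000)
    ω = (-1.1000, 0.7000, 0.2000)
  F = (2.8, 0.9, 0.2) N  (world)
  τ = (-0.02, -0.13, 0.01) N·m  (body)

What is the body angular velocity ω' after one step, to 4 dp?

ω' = (-1.1016, 0.6724, 0.1913)

precession coupling ω×(Iω) = (-0.0126, -0.0264, 0.0231)
α = I⁻¹(τ − ω×Iω) = (-0.0411, -0.6907, -0.2183)
new body rate ω' = (-1.1016, 0.6724, 0.1913)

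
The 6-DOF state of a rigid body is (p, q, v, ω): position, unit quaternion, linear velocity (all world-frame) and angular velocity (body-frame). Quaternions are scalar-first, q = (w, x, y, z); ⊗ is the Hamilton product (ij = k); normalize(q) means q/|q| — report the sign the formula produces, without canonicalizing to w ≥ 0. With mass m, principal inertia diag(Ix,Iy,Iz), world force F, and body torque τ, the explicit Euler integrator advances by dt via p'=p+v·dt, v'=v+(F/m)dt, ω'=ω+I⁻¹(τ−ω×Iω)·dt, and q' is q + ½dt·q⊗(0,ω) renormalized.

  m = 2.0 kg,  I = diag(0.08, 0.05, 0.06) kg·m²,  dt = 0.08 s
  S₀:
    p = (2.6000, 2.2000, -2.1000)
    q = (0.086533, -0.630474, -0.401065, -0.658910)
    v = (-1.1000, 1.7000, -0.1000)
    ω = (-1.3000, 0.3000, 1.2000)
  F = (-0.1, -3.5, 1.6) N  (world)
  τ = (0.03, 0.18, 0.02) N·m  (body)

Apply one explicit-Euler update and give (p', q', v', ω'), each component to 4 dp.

angular accel α = (0.3300, 4.2240, 0.1383)
new body rate ω' = (-1.2736, 0.6379, 1.2111)
2q̇ = q⊗(0,ω) = (0.0913953, -0.3960979, 1.6391117, -0.6066871)
q + ½dt·q⊗(0,ω), renormalized = (0.0900, -0.6447, -0.3346, -0.6814)
p' = p + v·dt = (2.5120, 2.3360, -2.1080)
v + (F/m)dt = (-1.1040, 1.5600, -0.0360)

p' = (2.5120, 2.3360, -2.1080)
q' = (0.0900, -0.6447, -0.3346, -0.6814)
v' = (-1.1040, 1.5600, -0.0360)
ω' = (-1.2736, 0.6379, 1.2111)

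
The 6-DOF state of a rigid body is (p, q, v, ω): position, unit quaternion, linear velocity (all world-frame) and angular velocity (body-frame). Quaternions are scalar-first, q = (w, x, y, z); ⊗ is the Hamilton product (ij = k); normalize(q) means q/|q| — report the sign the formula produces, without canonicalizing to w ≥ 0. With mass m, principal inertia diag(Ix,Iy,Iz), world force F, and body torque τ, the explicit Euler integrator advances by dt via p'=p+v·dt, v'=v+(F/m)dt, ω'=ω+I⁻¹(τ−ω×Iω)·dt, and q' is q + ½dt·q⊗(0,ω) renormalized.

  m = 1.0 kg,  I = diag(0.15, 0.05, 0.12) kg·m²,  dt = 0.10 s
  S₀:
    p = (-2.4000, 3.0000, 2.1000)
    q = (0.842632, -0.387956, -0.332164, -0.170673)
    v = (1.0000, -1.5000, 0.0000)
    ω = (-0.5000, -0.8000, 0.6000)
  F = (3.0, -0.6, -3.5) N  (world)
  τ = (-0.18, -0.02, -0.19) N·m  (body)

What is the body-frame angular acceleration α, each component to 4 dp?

gyro term ω×Iω = (-0.0336, -0.0090, -0.0400)
α = I⁻¹(τ − ω×Iω) = (-0.9760, -0.2200, -1.2500)

α = (-0.9760, -0.2200, -1.2500)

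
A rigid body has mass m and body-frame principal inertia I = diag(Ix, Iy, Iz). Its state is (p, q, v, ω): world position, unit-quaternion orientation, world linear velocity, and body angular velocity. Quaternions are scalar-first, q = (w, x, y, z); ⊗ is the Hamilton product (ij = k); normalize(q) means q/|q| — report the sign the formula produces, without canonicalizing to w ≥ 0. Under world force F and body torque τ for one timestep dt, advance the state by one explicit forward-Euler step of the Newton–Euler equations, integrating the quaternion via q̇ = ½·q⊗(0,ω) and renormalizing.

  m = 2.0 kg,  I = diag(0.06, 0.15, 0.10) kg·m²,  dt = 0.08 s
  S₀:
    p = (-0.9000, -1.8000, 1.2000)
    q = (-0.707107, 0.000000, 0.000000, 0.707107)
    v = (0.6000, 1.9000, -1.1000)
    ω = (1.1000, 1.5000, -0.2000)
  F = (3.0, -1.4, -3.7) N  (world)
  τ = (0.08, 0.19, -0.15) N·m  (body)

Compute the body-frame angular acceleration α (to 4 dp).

ω×(Iω) gyroscopic = (0.0150, 0.0088, 0.1485)
angular accel α = (1.0833, 1.2080, -2.9850)

α = (1.0833, 1.2080, -2.9850)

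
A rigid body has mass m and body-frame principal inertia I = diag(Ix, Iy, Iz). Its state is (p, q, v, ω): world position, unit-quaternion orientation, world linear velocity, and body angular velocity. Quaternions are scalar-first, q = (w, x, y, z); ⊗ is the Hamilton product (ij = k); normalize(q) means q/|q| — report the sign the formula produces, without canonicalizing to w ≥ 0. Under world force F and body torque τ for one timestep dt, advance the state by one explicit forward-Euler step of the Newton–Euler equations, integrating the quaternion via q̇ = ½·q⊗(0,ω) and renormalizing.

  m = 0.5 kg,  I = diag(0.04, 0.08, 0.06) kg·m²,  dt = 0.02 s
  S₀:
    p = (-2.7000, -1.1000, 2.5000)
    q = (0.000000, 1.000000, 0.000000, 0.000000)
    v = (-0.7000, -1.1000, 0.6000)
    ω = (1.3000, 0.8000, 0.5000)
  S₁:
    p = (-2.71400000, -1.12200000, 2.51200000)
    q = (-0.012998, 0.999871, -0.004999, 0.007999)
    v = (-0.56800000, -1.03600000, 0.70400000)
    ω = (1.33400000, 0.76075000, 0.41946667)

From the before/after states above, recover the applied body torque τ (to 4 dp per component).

Δω = ω₁−ω₀ = (0.03400000, -0.03925000, -0.08053333)
gyro term ω₀×Iω₀ = (-0.0080, -0.0130, 0.0416)
τ = I·(Δω/dt) + ω₀×(Iω₀) = (0.0600, -0.1700, -0.2000)

τ = (0.0600, -0.1700, -0.2000)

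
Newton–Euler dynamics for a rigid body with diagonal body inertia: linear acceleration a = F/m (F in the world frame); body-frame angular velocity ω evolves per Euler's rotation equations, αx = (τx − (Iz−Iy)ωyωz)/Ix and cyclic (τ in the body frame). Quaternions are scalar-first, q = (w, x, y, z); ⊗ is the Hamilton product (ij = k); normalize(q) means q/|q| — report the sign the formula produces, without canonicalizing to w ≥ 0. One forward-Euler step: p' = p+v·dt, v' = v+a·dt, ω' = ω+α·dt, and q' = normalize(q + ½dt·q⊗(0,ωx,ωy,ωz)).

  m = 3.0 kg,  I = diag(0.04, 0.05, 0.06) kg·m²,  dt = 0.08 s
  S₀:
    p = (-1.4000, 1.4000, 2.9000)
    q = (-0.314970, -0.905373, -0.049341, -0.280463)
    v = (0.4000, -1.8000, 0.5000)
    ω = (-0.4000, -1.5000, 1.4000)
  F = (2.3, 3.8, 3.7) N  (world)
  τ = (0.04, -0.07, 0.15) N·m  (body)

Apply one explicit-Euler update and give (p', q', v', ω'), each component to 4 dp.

angular accel α = (1.5250, -1.6240, 2.4000)
new body rate ω' = (-0.2780, -1.6299, 1.5920)
q⊗(0,ω) = (-0.0435125, -0.3637839, 1.8521624, 0.8973651)
q + ½dt·q⊗(0,ω), renormalized = (-0.3156, -0.9167, 0.0247, -0.2437)
p' = p + v·dt = (-1.3680, 1.2560, 2.9400)
new velocity v' = (0.4613, -1.6987, 0.5987)

p' = (-1.3680, 1.2560, 2.9400)
q' = (-0.3156, -0.9167, 0.0247, -0.2437)
v' = (0.4613, -1.6987, 0.5987)
ω' = (-0.2780, -1.6299, 1.5920)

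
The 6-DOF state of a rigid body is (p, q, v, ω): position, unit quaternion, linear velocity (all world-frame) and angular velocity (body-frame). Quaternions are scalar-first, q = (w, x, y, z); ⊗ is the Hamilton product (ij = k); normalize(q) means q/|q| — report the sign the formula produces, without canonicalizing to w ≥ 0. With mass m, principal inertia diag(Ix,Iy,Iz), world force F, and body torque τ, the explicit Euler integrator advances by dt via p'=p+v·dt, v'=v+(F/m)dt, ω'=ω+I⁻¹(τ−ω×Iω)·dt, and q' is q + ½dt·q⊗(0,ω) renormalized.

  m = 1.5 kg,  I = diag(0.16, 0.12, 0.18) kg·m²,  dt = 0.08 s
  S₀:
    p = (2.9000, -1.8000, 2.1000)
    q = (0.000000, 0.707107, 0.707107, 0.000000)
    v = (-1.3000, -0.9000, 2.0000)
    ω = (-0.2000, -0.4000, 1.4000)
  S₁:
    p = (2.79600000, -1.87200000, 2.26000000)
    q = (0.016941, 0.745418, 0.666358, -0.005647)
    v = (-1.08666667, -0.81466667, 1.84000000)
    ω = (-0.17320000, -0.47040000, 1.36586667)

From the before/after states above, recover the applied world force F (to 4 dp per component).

velocity change Δv = (0.21333333, 0.08533333, -0.16000000)
F = m·Δv/dt = (4.0000, 1.6000, -3.0000)

F = (4.0000, 1.6000, -3.0000)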